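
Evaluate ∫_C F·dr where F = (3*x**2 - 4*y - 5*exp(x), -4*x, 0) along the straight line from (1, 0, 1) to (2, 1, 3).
-5*exp(2) - 1 + 5*E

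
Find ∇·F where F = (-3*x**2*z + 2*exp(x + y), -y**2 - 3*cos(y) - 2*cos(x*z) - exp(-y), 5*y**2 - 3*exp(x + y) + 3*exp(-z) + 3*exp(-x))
-6*x*z - 2*y + 2*exp(x + y) + 3*sin(y) - 3*exp(-z) + exp(-y)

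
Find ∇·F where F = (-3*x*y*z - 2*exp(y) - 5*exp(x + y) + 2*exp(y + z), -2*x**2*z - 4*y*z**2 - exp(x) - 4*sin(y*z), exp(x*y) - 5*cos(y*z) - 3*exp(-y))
-3*y*z + 5*y*sin(y*z) - 4*z**2 - 4*z*cos(y*z) - 5*exp(x + y)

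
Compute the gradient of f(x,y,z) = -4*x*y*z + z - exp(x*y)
(y*(-4*z - exp(x*y)), x*(-4*z - exp(x*y)), -4*x*y + 1)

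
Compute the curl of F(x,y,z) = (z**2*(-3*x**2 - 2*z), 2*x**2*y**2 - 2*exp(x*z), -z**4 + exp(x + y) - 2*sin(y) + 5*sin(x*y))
(2*x*exp(x*z) + 5*x*cos(x*y) + exp(x + y) - 2*cos(y), -6*x**2*z - 5*y*cos(x*y) - 6*z**2 - exp(x + y), 4*x*y**2 - 2*z*exp(x*z))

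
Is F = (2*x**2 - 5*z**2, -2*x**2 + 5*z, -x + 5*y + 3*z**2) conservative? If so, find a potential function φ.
No, ∇×F = (0, 1 - 10*z, -4*x) ≠ 0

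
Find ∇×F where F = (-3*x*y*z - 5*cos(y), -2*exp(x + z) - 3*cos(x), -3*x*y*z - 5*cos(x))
(-3*x*z + 2*exp(x + z), -3*x*y + 3*y*z - 5*sin(x), 3*x*z - 2*exp(x + z) + 3*sin(x) - 5*sin(y))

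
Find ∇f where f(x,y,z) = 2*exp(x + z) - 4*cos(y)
(2*exp(x + z), 4*sin(y), 2*exp(x + z))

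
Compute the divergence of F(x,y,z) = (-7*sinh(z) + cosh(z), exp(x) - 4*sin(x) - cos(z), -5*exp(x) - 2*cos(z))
2*sin(z)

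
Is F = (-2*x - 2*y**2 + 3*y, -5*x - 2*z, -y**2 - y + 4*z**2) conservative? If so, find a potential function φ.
No, ∇×F = (1 - 2*y, 0, 4*y - 8) ≠ 0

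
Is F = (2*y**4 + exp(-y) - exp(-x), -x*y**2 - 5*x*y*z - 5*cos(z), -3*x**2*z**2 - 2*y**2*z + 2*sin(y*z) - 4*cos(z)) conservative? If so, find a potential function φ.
No, ∇×F = (5*x*y - 4*y*z + 2*z*cos(y*z) - 5*sin(z), 6*x*z**2, -8*y**3 - y**2 - 5*y*z + exp(-y)) ≠ 0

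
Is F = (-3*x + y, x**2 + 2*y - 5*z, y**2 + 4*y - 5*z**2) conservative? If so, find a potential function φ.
No, ∇×F = (2*y + 9, 0, 2*x - 1) ≠ 0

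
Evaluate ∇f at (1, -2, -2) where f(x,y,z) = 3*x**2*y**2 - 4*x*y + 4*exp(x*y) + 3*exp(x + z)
(-8*exp(-2) + 3*exp(-1) + 32, -16 + 4*exp(-2), 3*exp(-1))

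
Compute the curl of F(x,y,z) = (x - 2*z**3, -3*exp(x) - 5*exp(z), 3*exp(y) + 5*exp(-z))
(3*exp(y) + 5*exp(z), -6*z**2, -3*exp(x))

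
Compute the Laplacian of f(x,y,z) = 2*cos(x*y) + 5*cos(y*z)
-2*x**2*cos(x*y) - 2*y**2*cos(x*y) - 5*y**2*cos(y*z) - 5*z**2*cos(y*z)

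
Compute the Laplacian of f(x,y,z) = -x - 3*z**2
-6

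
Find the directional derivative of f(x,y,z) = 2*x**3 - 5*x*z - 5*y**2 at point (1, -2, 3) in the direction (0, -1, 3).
-7*sqrt(10)/2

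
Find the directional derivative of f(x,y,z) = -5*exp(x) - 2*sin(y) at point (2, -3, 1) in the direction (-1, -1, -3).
sqrt(11)*(2*cos(3) + 5*exp(2))/11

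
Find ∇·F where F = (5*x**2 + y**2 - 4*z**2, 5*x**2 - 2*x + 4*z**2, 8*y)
10*x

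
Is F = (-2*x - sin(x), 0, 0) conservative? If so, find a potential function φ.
Yes, F is conservative. φ = -x**2 + cos(x)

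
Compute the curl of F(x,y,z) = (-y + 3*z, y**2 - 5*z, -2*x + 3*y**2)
(6*y + 5, 5, 1)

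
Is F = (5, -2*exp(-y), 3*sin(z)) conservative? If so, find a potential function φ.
Yes, F is conservative. φ = 5*x - 3*cos(z) + 2*exp(-y)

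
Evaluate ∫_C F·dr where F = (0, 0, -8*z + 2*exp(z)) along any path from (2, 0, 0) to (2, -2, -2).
-18 + 2*exp(-2)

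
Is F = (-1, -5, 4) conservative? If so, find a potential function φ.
Yes, F is conservative. φ = -x - 5*y + 4*z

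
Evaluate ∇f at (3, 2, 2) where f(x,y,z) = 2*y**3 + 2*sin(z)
(0, 24, 2*cos(2))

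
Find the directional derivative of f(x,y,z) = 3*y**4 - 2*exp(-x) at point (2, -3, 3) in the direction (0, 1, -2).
-324*sqrt(5)/5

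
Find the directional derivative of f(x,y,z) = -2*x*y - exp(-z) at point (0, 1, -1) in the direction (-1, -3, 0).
sqrt(10)/5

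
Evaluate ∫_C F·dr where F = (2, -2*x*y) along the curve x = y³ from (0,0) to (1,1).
8/5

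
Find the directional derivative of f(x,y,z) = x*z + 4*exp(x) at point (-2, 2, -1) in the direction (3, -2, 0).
3*sqrt(13)*(4 - exp(2))*exp(-2)/13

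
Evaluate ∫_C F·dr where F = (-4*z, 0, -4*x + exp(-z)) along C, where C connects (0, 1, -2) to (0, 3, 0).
-1 + exp(2)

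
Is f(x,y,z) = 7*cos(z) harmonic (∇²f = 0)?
No, ∇²f = -7*cos(z)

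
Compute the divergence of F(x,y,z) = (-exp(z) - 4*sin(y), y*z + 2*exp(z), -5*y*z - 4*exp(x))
-5*y + z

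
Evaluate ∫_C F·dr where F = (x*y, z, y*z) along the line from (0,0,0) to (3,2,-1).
17/3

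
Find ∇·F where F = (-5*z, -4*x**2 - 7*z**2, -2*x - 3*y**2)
0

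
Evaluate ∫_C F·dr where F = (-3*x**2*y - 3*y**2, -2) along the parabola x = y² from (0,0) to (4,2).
-964/7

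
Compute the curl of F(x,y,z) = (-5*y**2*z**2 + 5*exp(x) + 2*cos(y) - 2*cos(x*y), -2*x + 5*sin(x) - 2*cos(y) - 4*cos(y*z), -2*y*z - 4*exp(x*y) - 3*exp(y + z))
(-4*x*exp(x*y) - 4*y*sin(y*z) - 2*z - 3*exp(y + z), 2*y*(-5*y*z + 2*exp(x*y)), -2*x*sin(x*y) + 10*y*z**2 + 2*sin(y) + 5*cos(x) - 2)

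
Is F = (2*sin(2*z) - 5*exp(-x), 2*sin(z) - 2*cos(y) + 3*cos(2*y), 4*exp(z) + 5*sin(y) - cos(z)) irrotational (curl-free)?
No, ∇×F = (5*cos(y) - 2*cos(z), 4*cos(2*z), 0)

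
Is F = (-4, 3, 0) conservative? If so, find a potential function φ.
Yes, F is conservative. φ = -4*x + 3*y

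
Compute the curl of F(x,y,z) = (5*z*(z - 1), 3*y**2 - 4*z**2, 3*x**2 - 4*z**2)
(8*z, -6*x + 10*z - 5, 0)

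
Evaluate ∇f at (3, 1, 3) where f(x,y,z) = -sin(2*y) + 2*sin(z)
(0, -2*cos(2), 2*cos(3))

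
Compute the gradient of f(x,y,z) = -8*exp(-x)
(8*exp(-x), 0, 0)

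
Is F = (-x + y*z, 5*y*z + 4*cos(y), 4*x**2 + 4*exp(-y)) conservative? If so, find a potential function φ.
No, ∇×F = (-5*y - 4*exp(-y), -8*x + y, -z) ≠ 0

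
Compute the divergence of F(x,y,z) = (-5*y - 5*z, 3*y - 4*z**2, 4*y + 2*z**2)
4*z + 3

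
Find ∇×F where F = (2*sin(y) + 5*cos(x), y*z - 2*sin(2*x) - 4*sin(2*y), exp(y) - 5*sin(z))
(-y + exp(y), 0, -4*cos(2*x) - 2*cos(y))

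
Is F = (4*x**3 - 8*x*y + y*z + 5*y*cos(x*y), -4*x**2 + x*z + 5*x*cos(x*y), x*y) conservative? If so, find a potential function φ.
Yes, F is conservative. φ = x**4 - 4*x**2*y + x*y*z + 5*sin(x*y)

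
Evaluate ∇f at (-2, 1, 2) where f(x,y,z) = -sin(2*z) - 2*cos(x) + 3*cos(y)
(-2*sin(2), -3*sin(1), -2*cos(4))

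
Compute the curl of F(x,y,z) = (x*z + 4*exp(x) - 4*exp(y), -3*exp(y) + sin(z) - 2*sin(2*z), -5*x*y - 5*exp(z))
(-5*x - cos(z) + 4*cos(2*z), x + 5*y, 4*exp(y))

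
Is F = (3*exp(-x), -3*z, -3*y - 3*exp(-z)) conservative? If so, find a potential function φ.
Yes, F is conservative. φ = -3*y*z + 3*exp(-z) - 3*exp(-x)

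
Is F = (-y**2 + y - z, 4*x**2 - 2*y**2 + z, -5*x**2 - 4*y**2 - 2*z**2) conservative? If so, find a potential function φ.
No, ∇×F = (-8*y - 1, 10*x - 1, 8*x + 2*y - 1) ≠ 0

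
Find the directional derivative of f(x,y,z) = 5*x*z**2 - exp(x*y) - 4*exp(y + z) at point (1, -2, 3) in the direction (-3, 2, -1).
sqrt(14)*(-165*exp(2) - 4*exp(3) - 8)*exp(-2)/14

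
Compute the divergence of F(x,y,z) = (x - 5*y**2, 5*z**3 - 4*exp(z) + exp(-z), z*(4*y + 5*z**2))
4*y + 15*z**2 + 1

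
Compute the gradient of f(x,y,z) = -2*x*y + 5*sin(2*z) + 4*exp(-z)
(-2*y, -2*x, 10*cos(2*z) - 4*exp(-z))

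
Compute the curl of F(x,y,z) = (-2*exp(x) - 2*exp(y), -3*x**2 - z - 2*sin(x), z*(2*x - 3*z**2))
(1, -2*z, -6*x + 2*exp(y) - 2*cos(x))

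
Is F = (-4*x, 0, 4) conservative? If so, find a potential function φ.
Yes, F is conservative. φ = -2*x**2 + 4*z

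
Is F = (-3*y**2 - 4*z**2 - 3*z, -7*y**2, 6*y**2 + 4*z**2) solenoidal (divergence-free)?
No, ∇·F = -14*y + 8*z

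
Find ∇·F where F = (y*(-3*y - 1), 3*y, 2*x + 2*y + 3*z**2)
6*z + 3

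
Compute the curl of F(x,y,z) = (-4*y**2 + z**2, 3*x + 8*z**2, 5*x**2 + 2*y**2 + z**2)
(4*y - 16*z, -10*x + 2*z, 8*y + 3)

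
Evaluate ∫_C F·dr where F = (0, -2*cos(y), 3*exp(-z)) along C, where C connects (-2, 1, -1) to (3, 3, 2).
-3*exp(-2) - 2*sin(3) + 2*sin(1) + 3*E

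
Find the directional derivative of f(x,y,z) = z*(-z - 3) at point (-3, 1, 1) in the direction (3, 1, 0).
0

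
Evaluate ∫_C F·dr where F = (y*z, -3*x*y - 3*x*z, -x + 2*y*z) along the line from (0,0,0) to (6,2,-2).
10/3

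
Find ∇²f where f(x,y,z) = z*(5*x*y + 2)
0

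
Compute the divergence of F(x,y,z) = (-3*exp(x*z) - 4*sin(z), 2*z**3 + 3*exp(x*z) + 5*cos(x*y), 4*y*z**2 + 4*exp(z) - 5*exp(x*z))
-5*x*exp(x*z) - 5*x*sin(x*y) + 8*y*z - 3*z*exp(x*z) + 4*exp(z)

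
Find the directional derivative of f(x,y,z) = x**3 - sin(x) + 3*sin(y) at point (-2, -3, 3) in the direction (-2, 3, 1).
sqrt(14)*(-24 + 9*cos(3) + 2*cos(2))/14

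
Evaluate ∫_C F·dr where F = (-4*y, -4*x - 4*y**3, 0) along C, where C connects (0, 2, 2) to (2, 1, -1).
7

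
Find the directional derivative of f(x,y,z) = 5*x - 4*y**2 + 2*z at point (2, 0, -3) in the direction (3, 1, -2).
11*sqrt(14)/14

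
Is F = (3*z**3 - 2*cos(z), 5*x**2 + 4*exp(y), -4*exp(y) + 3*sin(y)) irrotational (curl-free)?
No, ∇×F = (-4*exp(y) + 3*cos(y), 9*z**2 + 2*sin(z), 10*x)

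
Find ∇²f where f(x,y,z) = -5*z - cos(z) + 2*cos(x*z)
-2*x**2*cos(x*z) - 2*z**2*cos(x*z) + cos(z)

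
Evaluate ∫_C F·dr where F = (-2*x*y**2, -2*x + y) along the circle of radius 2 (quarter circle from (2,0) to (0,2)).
10 - 2*pi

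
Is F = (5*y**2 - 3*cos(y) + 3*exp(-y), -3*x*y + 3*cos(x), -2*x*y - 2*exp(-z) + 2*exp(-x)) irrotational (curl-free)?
No, ∇×F = (-2*x, 2*y + 2*exp(-x), -13*y - 3*sin(x) - 3*sin(y) + 3*exp(-y))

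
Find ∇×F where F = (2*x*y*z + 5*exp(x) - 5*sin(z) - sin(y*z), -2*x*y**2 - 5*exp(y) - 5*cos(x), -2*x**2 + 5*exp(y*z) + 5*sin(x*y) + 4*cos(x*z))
(5*x*cos(x*y) + 5*z*exp(y*z), 2*x*y + 4*x - 5*y*cos(x*y) - y*cos(y*z) + 4*z*sin(x*z) - 5*cos(z), -2*x*z - 2*y**2 + z*cos(y*z) + 5*sin(x))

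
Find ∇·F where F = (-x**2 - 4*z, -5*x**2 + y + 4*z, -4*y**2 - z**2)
-2*x - 2*z + 1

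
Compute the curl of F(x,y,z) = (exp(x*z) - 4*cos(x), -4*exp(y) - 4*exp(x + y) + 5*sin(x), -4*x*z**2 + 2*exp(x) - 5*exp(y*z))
(-5*z*exp(y*z), x*exp(x*z) + 4*z**2 - 2*exp(x), -4*exp(x + y) + 5*cos(x))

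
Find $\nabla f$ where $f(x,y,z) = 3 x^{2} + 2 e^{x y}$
(6*x + 2*y*exp(x*y), 2*x*exp(x*y), 0)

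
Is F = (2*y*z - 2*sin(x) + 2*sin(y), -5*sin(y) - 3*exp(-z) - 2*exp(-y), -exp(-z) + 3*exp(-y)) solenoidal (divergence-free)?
No, ∇·F = -2*cos(x) - 5*cos(y) + exp(-z) + 2*exp(-y)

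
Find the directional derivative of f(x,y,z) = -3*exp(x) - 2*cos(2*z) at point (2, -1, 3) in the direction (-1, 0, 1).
sqrt(2)*(4*sin(6) + 3*exp(2))/2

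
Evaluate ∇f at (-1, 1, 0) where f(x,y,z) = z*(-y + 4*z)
(0, 0, -1)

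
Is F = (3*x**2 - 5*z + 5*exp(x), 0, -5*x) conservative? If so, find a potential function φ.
Yes, F is conservative. φ = x**3 - 5*x*z + 5*exp(x)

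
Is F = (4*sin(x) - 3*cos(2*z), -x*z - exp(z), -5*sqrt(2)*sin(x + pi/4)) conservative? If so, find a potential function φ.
No, ∇×F = (x + exp(z), 6*sin(2*z) + 5*sqrt(2)*cos(x + pi/4), -z) ≠ 0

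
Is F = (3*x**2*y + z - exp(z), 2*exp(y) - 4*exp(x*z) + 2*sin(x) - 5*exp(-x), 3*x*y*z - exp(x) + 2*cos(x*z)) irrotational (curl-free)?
No, ∇×F = (x*(3*z + 4*exp(x*z)), -3*y*z + 2*z*sin(x*z) + exp(x) - exp(z) + 1, -3*x**2 - 4*z*exp(x*z) + 2*cos(x) + 5*exp(-x))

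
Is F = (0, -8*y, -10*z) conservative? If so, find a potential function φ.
Yes, F is conservative. φ = -4*y**2 - 5*z**2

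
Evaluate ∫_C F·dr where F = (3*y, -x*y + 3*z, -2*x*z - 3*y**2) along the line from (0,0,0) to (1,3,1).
-11/3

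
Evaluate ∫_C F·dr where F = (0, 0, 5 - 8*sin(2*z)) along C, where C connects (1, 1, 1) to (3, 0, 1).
0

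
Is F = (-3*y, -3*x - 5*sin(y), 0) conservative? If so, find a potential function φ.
Yes, F is conservative. φ = -3*x*y + 5*cos(y)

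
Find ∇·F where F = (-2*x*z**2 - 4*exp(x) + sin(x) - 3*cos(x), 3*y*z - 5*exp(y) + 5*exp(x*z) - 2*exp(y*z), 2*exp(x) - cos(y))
-2*z**2 - 2*z*exp(y*z) + 3*z - 4*exp(x) - 5*exp(y) + 3*sin(x) + cos(x)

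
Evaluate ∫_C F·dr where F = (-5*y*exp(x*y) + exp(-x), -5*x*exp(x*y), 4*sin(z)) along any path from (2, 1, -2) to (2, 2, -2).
5*(1 - exp(2))*exp(2)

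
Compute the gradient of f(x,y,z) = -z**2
(0, 0, -2*z)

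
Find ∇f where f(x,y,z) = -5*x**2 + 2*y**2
(-10*x, 4*y, 0)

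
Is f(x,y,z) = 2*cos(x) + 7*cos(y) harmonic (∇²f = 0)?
No, ∇²f = -2*cos(x) - 7*cos(y)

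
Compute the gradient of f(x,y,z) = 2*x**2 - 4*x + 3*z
(4*x - 4, 0, 3)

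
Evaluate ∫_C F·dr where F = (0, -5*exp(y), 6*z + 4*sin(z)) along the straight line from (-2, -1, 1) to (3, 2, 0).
-5*exp(2) - 7 + 5*exp(-1) + 4*cos(1)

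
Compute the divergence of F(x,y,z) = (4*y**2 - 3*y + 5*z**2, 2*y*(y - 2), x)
4*y - 4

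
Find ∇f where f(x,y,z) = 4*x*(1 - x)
(4 - 8*x, 0, 0)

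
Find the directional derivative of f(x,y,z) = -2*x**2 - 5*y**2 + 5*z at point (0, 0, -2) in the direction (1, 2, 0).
0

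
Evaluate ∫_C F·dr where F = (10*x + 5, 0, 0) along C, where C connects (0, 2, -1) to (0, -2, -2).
0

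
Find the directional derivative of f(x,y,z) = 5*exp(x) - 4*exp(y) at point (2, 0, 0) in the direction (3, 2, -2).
sqrt(17)*(-8 + 15*exp(2))/17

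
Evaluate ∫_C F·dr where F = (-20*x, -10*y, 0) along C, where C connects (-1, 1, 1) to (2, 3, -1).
-70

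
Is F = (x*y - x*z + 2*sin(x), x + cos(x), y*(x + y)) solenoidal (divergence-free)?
No, ∇·F = y - z + 2*cos(x)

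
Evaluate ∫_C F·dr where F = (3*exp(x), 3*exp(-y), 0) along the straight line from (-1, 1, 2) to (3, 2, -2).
-(3 - 3*exp(5))*exp(-2)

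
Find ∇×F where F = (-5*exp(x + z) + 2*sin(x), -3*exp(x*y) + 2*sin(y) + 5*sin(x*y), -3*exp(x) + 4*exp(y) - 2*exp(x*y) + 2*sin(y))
(-2*x*exp(x*y) + 4*exp(y) + 2*cos(y), 2*y*exp(x*y) + 3*exp(x) - 5*exp(x + z), y*(-3*exp(x*y) + 5*cos(x*y)))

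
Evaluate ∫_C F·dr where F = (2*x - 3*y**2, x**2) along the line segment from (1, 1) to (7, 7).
-180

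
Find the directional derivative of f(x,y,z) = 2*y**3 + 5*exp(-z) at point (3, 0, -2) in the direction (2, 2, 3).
-15*sqrt(17)*exp(2)/17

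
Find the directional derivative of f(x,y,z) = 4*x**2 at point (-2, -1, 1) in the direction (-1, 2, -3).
8*sqrt(14)/7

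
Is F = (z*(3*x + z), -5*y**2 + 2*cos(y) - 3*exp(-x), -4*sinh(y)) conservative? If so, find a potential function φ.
No, ∇×F = (-4*cosh(y), 3*x + 2*z, 3*exp(-x)) ≠ 0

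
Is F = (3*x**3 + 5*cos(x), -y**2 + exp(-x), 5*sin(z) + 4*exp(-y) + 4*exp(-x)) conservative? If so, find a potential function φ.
No, ∇×F = (-4*exp(-y), 4*exp(-x), -exp(-x)) ≠ 0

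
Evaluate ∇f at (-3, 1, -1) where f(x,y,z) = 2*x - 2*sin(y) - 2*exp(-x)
(2 + 2*exp(3), -2*cos(1), 0)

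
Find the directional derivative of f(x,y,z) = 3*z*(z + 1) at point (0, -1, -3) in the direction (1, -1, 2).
-5*sqrt(6)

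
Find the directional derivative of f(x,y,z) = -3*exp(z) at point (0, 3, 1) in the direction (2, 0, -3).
9*sqrt(13)*E/13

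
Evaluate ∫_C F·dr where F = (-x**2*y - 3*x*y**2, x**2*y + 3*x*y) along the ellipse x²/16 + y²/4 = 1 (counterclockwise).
32*pi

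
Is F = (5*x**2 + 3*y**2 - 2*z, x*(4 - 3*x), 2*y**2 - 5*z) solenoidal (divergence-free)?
No, ∇·F = 10*x - 5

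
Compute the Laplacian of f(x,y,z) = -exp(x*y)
(-x**2 - y**2)*exp(x*y)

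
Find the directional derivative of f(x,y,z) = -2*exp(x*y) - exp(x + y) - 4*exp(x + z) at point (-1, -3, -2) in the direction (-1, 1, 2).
-4*sqrt(6)*cosh(3)/3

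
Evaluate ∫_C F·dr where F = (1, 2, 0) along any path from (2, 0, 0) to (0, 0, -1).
-2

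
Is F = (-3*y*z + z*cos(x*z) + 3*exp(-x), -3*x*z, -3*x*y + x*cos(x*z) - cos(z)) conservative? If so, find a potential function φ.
Yes, F is conservative. φ = -3*x*y*z - sin(z) + sin(x*z) - 3*exp(-x)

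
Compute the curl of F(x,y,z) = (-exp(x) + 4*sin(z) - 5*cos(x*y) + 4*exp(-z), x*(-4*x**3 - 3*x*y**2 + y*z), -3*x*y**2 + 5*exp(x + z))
(-7*x*y, 3*y**2 - 5*exp(x + z) + 4*cos(z) - 4*exp(-z), -16*x**3 - 6*x*y**2 - 5*x*sin(x*y) + y*z)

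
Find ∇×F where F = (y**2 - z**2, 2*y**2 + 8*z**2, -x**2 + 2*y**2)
(4*y - 16*z, 2*x - 2*z, -2*y)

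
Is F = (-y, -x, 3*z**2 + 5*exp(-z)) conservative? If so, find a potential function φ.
Yes, F is conservative. φ = -x*y + z**3 - 5*exp(-z)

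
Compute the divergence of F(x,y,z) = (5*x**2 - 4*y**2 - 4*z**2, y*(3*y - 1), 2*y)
10*x + 6*y - 1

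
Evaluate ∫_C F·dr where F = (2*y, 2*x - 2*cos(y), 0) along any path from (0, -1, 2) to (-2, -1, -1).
4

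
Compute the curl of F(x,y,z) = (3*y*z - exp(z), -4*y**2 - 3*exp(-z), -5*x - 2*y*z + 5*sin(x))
(-2*z - 3*exp(-z), 3*y - exp(z) - 5*cos(x) + 5, -3*z)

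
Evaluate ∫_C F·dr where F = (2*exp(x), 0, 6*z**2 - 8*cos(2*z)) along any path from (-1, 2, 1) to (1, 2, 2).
-2*exp(-1) - 4*sin(4) + 4*sin(2) + 2*E + 14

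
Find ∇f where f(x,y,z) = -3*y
(0, -3, 0)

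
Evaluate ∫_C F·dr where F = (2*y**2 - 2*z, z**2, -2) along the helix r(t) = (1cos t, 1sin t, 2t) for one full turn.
0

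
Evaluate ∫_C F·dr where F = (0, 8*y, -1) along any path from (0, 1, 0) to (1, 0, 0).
-4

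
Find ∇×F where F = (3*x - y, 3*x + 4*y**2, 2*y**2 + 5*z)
(4*y, 0, 4)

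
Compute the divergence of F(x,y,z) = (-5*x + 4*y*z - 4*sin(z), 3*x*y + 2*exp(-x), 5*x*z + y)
8*x - 5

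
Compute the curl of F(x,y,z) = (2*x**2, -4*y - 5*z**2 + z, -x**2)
(10*z - 1, 2*x, 0)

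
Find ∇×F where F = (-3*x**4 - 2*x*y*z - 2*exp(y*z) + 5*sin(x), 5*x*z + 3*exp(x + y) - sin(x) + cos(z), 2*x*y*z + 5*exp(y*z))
(2*x*z - 5*x + 5*z*exp(y*z) + sin(z), 2*y*(-x - z - exp(y*z)), 2*x*z + 2*z*exp(y*z) + 5*z + 3*exp(x + y) - cos(x))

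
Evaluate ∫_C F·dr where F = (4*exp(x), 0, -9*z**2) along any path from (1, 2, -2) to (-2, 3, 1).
-27 - 4*E + 4*exp(-2)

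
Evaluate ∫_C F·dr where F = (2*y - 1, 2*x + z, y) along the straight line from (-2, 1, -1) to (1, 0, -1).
2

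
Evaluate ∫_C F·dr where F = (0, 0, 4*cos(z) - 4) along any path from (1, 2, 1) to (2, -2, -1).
8 - 8*sin(1)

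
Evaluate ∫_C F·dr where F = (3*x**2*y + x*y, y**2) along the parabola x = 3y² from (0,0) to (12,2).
323416/105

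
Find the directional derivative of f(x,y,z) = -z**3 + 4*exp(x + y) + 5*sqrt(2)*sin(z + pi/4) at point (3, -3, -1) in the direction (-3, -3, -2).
-sqrt(22)*(5*sqrt(2)*sin(pi/4 + 1) + 9)/11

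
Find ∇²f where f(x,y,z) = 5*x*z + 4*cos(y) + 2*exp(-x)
-4*cos(y) + 2*exp(-x)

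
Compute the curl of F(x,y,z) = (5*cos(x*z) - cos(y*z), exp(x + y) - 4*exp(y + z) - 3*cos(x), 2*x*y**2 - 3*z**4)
(4*x*y + 4*exp(y + z), -5*x*sin(x*z) - 2*y**2 + y*sin(y*z), -z*sin(y*z) + exp(x + y) + 3*sin(x))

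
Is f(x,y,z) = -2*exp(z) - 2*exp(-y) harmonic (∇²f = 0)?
No, ∇²f = -2*exp(z) - 2*exp(-y)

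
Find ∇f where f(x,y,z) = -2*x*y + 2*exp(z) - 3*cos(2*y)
(-2*y, -2*x + 6*sin(2*y), 2*exp(z))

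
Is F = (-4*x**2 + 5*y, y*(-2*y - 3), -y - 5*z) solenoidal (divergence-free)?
No, ∇·F = -8*x - 4*y - 8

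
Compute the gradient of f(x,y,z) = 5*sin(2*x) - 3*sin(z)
(10*cos(2*x), 0, -3*cos(z))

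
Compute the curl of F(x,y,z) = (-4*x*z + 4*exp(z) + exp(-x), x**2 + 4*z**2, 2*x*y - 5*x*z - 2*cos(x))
(2*x - 8*z, -4*x - 2*y + 5*z + 4*exp(z) - 2*sin(x), 2*x)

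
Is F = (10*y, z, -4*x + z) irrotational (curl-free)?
No, ∇×F = (-1, 4, -10)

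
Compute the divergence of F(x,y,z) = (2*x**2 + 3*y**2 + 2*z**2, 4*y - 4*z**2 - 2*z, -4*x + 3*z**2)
4*x + 6*z + 4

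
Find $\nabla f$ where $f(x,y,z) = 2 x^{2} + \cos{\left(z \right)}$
(4*x, 0, -sin(z))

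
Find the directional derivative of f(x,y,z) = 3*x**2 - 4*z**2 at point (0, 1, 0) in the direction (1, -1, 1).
0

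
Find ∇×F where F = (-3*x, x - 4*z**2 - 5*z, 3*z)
(8*z + 5, 0, 1)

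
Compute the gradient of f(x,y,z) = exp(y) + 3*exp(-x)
(-3*exp(-x), exp(y), 0)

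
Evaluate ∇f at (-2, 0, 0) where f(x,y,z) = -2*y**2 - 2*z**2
(0, 0, 0)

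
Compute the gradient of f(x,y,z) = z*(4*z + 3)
(0, 0, 8*z + 3)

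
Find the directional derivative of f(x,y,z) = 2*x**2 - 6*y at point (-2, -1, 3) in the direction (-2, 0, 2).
4*sqrt(2)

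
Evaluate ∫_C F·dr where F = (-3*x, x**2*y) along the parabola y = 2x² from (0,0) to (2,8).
238/3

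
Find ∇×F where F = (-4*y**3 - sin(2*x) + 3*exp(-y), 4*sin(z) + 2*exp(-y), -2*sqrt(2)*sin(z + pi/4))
(-4*cos(z), 0, 12*y**2 + 3*exp(-y))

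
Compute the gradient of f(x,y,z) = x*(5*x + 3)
(10*x + 3, 0, 0)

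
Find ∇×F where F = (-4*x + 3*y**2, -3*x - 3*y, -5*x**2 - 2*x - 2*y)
(-2, 10*x + 2, -6*y - 3)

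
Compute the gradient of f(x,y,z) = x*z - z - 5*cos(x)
(z + 5*sin(x), 0, x - 1)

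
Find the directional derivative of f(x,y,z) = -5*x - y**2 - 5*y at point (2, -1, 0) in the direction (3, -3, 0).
-sqrt(2)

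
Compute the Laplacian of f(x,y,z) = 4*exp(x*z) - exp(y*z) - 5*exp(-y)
4*x**2*exp(x*z) - y**2*exp(y*z) + 4*z**2*exp(x*z) - z**2*exp(y*z) - 5*exp(-y)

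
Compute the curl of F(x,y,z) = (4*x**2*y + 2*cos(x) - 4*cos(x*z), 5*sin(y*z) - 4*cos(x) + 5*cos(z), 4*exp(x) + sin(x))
(-5*y*cos(y*z) + 5*sin(z), 4*x*sin(x*z) - 4*exp(x) - cos(x), -4*x**2 + 4*sin(x))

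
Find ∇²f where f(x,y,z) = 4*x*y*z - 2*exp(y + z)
-4*exp(y + z)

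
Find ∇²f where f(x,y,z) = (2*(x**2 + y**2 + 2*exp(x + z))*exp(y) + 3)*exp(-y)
8*exp(x + z) + 8 + 3*exp(-y)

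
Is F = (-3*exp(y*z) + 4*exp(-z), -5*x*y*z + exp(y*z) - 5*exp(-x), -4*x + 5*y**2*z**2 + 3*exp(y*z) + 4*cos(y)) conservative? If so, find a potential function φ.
No, ∇×F = (5*x*y + 10*y*z**2 - y*exp(y*z) + 3*z*exp(y*z) - 4*sin(y), -3*y*exp(y*z) + 4 - 4*exp(-z), -5*y*z + 3*z*exp(y*z) + 5*exp(-x)) ≠ 0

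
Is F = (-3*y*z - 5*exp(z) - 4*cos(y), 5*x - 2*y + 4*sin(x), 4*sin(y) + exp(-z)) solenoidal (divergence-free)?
No, ∇·F = -2 - exp(-z)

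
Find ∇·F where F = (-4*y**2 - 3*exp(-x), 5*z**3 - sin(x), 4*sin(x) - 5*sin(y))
3*exp(-x)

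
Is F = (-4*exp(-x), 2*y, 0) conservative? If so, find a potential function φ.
Yes, F is conservative. φ = y**2 + 4*exp(-x)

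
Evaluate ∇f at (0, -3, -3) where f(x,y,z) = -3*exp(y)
(0, -3*exp(-3), 0)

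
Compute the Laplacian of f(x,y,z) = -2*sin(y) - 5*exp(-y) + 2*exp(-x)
2*sin(y) - 5*exp(-y) + 2*exp(-x)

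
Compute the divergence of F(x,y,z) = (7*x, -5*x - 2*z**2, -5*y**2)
7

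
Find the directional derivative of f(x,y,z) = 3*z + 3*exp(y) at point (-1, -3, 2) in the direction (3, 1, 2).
3*sqrt(14)*(1 + 2*exp(3))*exp(-3)/14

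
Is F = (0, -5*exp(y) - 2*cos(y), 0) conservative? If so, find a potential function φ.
Yes, F is conservative. φ = -5*exp(y) - 2*sin(y)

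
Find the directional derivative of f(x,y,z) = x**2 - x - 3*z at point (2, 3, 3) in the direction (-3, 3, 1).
-12*sqrt(19)/19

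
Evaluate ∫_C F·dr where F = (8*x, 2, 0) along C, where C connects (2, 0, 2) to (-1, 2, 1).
-8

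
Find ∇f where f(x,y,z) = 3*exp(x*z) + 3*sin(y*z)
(3*z*exp(x*z), 3*z*cos(y*z), 3*x*exp(x*z) + 3*y*cos(y*z))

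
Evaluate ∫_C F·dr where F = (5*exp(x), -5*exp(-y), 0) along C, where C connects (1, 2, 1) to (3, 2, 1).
-5*E*(1 - exp(2))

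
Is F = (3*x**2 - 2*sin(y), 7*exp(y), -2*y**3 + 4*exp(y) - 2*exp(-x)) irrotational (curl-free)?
No, ∇×F = (-6*y**2 + 4*exp(y), -2*exp(-x), 2*cos(y))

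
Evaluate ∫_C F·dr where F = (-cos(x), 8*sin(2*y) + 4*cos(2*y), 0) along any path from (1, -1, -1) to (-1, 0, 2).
-4 + 4*cos(2) + 2*sin(1) + 2*sin(2)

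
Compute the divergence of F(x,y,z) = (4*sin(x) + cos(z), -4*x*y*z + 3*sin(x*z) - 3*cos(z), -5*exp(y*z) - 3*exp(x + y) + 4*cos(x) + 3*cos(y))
-4*x*z - 5*y*exp(y*z) + 4*cos(x)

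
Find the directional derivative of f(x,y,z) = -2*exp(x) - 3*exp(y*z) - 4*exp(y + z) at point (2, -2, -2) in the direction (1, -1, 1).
-2*sqrt(3)*exp(2)/3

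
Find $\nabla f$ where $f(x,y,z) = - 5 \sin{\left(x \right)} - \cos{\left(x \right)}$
(sin(x) - 5*cos(x), 0, 0)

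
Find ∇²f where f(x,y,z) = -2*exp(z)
-2*exp(z)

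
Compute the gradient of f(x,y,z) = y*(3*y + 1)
(0, 6*y + 1, 0)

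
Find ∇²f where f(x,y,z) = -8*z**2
-16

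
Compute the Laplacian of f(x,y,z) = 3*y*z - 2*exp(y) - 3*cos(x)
-2*exp(y) + 3*cos(x)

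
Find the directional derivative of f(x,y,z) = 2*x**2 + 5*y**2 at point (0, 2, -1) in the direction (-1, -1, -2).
-10*sqrt(6)/3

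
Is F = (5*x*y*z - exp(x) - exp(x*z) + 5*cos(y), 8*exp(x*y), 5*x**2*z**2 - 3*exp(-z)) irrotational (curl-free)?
No, ∇×F = (0, x*(5*y - 10*z**2 - exp(x*z)), -5*x*z + 8*y*exp(x*y) + 5*sin(y))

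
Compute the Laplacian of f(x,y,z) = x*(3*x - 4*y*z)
6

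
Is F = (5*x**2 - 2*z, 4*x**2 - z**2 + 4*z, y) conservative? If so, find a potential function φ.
No, ∇×F = (2*z - 3, -2, 8*x) ≠ 0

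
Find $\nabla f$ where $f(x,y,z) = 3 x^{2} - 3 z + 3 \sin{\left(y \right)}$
(6*x, 3*cos(y), -3)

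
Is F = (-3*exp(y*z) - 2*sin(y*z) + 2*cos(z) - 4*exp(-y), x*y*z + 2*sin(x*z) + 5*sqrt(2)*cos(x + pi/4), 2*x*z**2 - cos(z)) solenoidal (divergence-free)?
No, ∇·F = 5*x*z + sin(z)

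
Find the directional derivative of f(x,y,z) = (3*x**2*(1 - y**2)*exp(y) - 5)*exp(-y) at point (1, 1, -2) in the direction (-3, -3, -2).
3*sqrt(22)*(-5 + 6*E)*exp(-1)/22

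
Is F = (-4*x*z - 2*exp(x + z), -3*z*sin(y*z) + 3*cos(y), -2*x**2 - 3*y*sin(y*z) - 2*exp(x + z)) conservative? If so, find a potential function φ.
Yes, F is conservative. φ = -2*x**2*z - 2*exp(x + z) + 3*sin(y) + 3*cos(y*z)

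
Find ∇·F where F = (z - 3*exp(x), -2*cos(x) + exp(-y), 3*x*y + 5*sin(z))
-3*exp(x) + 5*cos(z) - exp(-y)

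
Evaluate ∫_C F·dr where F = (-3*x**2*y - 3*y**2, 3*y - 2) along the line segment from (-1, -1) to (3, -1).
16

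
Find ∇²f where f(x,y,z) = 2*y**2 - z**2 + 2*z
2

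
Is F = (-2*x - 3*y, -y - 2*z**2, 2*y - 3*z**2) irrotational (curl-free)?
No, ∇×F = (4*z + 2, 0, 3)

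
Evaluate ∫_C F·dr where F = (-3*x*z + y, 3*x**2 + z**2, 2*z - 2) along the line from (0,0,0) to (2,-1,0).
-5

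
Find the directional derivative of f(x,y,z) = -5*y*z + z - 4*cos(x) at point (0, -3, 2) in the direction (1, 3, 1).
-14*sqrt(11)/11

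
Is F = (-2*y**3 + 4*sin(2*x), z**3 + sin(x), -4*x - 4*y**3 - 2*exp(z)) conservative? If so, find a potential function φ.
No, ∇×F = (-12*y**2 - 3*z**2, 4, 6*y**2 + cos(x)) ≠ 0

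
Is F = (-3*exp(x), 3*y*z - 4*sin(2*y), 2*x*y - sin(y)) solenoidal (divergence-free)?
No, ∇·F = 3*z - 3*exp(x) - 8*cos(2*y)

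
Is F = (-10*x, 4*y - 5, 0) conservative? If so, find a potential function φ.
Yes, F is conservative. φ = -5*x**2 + 2*y**2 - 5*y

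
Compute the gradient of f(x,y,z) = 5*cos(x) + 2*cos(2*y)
(-5*sin(x), -4*sin(2*y), 0)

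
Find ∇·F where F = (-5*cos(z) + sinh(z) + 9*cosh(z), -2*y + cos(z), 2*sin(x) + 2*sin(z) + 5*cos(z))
-5*sin(z) + 2*cos(z) - 2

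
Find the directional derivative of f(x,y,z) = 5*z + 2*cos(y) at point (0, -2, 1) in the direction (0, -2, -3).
-sqrt(13)*(4*sin(2) + 15)/13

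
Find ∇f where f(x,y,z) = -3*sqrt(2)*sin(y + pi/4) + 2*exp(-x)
(-2*exp(-x), -3*sqrt(2)*cos(y + pi/4), 0)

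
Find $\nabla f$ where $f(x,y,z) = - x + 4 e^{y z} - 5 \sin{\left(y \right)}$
(-1, 4*z*exp(y*z) - 5*cos(y), 4*y*exp(y*z))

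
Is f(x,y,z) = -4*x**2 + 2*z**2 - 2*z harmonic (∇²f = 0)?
No, ∇²f = -4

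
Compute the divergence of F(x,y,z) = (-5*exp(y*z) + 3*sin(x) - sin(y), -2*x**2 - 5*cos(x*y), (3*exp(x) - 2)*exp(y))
5*x*sin(x*y) + 3*cos(x)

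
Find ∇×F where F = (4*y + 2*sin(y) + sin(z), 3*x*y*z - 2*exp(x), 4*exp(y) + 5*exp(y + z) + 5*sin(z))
(-3*x*y + 4*exp(y) + 5*exp(y + z), cos(z), 3*y*z - 2*exp(x) - 2*cos(y) - 4)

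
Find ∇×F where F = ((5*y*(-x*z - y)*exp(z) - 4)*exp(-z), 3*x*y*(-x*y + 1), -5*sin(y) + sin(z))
(-5*cos(y), -5*x*y + 4*exp(-z), -6*x*y**2 + 5*x*z + 13*y)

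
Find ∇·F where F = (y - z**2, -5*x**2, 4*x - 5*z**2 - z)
-10*z - 1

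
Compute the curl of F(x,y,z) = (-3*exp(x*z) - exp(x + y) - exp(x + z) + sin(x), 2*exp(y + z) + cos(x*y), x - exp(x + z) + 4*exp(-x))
(-2*exp(y + z), -3*x*exp(x*z) - 1 + 4*exp(-x), -y*sin(x*y) + exp(x + y))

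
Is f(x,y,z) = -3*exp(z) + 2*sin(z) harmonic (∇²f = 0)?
No, ∇²f = -3*exp(z) - 2*sin(z)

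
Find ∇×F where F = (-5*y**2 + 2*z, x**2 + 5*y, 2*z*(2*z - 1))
(0, 2, 2*x + 10*y)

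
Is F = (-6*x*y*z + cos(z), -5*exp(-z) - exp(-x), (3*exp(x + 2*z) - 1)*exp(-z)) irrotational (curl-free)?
No, ∇×F = (-5*exp(-z), -6*x*y - 3*exp(x + z) - sin(z), 6*x*z + exp(-x))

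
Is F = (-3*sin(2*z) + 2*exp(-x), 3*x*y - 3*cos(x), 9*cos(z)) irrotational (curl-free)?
No, ∇×F = (0, -6*cos(2*z), 3*y + 3*sin(x))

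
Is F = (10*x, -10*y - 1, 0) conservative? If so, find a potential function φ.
Yes, F is conservative. φ = 5*x**2 - 5*y**2 - y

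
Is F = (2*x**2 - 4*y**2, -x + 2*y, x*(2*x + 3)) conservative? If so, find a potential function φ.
No, ∇×F = (0, -4*x - 3, 8*y - 1) ≠ 0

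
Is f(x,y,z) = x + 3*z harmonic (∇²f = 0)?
Yes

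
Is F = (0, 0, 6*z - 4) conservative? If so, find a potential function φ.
Yes, F is conservative. φ = z*(3*z - 4)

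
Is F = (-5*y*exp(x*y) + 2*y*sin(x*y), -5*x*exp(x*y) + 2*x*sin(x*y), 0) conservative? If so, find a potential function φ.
Yes, F is conservative. φ = -5*exp(x*y) - 2*cos(x*y)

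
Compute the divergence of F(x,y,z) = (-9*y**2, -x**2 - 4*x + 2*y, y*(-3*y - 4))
2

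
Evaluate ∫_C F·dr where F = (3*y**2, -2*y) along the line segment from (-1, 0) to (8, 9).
648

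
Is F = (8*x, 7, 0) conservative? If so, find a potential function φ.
Yes, F is conservative. φ = 4*x**2 + 7*y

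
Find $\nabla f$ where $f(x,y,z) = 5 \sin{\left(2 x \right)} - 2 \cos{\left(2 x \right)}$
(4*sin(2*x) + 10*cos(2*x), 0, 0)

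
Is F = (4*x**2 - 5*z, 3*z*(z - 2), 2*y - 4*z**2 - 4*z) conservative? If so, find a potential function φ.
No, ∇×F = (8 - 6*z, -5, 0) ≠ 0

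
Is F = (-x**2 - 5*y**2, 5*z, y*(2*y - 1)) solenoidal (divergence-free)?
No, ∇·F = -2*x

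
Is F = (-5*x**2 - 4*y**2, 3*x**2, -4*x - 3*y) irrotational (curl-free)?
No, ∇×F = (-3, 4, 6*x + 8*y)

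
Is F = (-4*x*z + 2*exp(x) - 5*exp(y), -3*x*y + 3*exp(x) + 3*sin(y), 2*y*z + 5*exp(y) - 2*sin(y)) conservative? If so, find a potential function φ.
No, ∇×F = (2*z + 5*exp(y) - 2*cos(y), -4*x, -3*y + 3*exp(x) + 5*exp(y)) ≠ 0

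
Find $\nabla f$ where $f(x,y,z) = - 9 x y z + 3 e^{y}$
(-9*y*z, -9*x*z + 3*exp(y), -9*x*y)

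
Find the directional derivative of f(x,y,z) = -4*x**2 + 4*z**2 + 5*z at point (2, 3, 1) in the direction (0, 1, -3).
-39*sqrt(10)/10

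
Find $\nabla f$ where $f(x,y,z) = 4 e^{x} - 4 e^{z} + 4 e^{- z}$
(4*exp(x), 0, -8*cosh(z))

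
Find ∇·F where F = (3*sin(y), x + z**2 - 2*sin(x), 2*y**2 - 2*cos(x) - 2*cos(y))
0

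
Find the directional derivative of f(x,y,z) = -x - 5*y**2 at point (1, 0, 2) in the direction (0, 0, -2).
0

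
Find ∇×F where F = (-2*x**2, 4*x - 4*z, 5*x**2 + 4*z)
(4, -10*x, 4)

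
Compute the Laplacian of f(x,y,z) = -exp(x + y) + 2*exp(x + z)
-2*exp(x + y) + 4*exp(x + z)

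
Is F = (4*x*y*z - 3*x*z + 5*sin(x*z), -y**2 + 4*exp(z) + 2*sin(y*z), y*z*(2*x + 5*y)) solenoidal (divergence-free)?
No, ∇·F = 4*y*z + y*(2*x + 5*y) - 2*y + 5*z*cos(x*z) + 2*z*cos(y*z) - 3*z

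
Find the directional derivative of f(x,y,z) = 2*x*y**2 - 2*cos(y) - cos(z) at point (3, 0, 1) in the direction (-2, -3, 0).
0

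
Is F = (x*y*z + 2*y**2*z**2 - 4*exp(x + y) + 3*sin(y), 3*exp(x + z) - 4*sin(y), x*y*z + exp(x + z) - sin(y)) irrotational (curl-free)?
No, ∇×F = (x*z - 3*exp(x + z) - cos(y), x*y + 4*y**2*z - y*z - exp(x + z), -x*z - 4*y*z**2 + 4*exp(x + y) + 3*exp(x + z) - 3*cos(y))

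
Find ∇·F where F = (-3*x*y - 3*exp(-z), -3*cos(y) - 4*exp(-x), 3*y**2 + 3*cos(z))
-3*y + 3*sin(y) - 3*sin(z)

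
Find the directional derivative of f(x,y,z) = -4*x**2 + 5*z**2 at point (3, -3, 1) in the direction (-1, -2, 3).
27*sqrt(14)/7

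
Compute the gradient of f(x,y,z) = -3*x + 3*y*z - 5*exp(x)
(-5*exp(x) - 3, 3*z, 3*y)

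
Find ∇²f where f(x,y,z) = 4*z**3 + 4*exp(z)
24*z + 4*exp(z)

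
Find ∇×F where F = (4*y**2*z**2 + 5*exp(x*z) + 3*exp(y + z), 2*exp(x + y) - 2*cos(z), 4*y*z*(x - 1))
(4*z*(x - 1) - 2*sin(z), 5*x*exp(x*z) + 8*y**2*z - 4*y*z + 3*exp(y + z), -8*y*z**2 + 2*exp(x + y) - 3*exp(y + z))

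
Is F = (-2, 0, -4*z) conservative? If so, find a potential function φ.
Yes, F is conservative. φ = -2*x - 2*z**2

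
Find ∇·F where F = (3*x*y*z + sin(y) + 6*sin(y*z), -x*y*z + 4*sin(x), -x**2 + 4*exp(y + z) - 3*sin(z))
-x*z + 3*y*z + 4*exp(y + z) - 3*cos(z)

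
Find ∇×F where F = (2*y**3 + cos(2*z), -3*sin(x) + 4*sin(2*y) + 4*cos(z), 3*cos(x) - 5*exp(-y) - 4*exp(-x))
(4*sin(z) + 5*exp(-y), 3*sin(x) - 2*sin(2*z) - 4*exp(-x), -6*y**2 - 3*cos(x))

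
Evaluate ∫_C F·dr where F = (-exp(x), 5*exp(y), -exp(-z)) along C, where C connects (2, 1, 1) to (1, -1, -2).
2*((-3 + E)*exp(2) + 2)*exp(-1)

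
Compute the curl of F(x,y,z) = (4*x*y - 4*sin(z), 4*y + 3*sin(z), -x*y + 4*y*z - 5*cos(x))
(-x + 4*z - 3*cos(z), y - 5*sin(x) - 4*cos(z), -4*x)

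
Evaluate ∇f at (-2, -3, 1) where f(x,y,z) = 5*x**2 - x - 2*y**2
(-21, 12, 0)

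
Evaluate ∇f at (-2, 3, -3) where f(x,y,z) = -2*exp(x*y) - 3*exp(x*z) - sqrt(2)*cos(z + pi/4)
(3*(-2 + 3*exp(12))*exp(-6), 4*exp(-6), sqrt(2)*cos(pi/4 + 3) + 6*exp(6))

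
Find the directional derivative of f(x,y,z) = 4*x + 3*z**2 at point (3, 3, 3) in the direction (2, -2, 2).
22*sqrt(3)/3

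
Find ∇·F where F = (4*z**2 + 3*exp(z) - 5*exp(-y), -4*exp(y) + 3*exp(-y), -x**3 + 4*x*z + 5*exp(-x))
4*x - sinh(y) - 7*cosh(y)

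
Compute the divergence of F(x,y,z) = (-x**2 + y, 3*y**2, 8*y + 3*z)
-2*x + 6*y + 3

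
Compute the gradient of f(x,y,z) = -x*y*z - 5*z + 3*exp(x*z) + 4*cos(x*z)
(z*(-y + 3*exp(x*z) - 4*sin(x*z)), -x*z, -x*y + 3*x*exp(x*z) - 4*x*sin(x*z) - 5)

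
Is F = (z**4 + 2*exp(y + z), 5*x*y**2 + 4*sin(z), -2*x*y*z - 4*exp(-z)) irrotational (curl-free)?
No, ∇×F = (-2*x*z - 4*cos(z), 2*y*z + 4*z**3 + 2*exp(y + z), 5*y**2 - 2*exp(y + z))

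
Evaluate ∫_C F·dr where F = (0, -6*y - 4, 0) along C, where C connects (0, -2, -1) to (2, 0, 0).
4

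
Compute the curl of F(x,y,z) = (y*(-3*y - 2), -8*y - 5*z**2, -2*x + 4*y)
(10*z + 4, 2, 6*y + 2)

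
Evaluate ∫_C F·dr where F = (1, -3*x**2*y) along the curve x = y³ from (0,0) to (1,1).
5/8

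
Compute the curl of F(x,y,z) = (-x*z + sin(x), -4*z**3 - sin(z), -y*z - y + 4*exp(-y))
(12*z**2 - z + cos(z) - 1 - 4*exp(-y), -x, 0)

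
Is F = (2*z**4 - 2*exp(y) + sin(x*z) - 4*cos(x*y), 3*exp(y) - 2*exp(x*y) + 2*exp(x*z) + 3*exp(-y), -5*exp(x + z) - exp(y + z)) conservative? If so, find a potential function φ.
No, ∇×F = (-2*x*exp(x*z) - exp(y + z), x*cos(x*z) + 8*z**3 + 5*exp(x + z), -4*x*sin(x*y) - 2*y*exp(x*y) + 2*z*exp(x*z) + 2*exp(y)) ≠ 0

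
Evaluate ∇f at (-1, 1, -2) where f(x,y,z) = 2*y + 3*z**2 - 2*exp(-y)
(0, 2*exp(-1) + 2, -12)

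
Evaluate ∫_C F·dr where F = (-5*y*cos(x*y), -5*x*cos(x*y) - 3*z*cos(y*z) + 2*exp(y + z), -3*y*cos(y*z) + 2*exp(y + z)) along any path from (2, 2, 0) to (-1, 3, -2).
-2*exp(2) + 5*sin(4) + 3*sin(6) + 5*sin(3) + 2*E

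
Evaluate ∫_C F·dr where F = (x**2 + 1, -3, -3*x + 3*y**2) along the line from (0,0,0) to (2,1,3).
-13/3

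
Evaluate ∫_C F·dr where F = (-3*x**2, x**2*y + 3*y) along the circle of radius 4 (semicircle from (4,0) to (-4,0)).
128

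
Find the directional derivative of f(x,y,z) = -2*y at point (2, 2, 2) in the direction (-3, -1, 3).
2*sqrt(19)/19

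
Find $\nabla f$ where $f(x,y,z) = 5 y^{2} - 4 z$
(0, 10*y, -4)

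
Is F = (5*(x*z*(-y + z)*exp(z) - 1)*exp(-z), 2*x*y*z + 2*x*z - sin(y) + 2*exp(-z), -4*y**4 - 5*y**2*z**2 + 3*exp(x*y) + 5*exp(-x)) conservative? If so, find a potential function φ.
No, ∇×F = (-2*x*y + 3*x*exp(x*y) - 2*x - 16*y**3 - 10*y*z**2 + 2*exp(-z), -5*x*y + 10*x*z - 3*y*exp(x*y) + 5*exp(-z) + 5*exp(-x), z*(5*x + 2*y + 2)) ≠ 0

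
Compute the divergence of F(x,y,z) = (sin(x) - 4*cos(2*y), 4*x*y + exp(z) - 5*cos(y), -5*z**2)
4*x - 10*z + 5*sin(y) + cos(x)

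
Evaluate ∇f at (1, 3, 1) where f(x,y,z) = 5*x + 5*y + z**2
(5, 5, 2)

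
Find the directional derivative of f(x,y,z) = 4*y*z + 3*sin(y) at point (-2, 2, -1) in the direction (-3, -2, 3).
sqrt(22)*(16 - 3*cos(2))/11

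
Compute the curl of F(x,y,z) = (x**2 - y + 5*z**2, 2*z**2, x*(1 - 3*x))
(-4*z, 6*x + 10*z - 1, 1)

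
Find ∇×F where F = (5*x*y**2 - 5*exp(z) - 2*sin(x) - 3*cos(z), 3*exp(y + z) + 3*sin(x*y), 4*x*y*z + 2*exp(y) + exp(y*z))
(4*x*z + z*exp(y*z) + 2*exp(y) - 3*exp(y + z), -4*y*z - 5*exp(z) + 3*sin(z), y*(-10*x + 3*cos(x*y)))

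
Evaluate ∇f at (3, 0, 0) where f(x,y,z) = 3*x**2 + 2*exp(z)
(18, 0, 2)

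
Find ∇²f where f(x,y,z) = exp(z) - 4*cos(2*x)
exp(z) + 16*cos(2*x)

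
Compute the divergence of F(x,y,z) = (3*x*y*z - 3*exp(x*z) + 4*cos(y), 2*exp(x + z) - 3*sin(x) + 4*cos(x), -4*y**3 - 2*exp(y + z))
3*y*z - 3*z*exp(x*z) - 2*exp(y + z)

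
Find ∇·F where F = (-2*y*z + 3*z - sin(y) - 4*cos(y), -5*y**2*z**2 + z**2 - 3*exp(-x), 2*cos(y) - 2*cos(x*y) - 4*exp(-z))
-10*y*z**2 + 4*exp(-z)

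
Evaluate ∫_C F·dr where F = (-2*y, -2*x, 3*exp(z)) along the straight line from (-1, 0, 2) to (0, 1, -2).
-6*sinh(2)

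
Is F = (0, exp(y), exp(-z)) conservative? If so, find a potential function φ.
Yes, F is conservative. φ = exp(y) - exp(-z)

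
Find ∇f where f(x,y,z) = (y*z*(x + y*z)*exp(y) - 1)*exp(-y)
(y*z, x*z + 2*y*z**2 + exp(-y), y*(x + 2*y*z))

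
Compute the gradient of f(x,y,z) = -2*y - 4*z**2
(0, -2, -8*z)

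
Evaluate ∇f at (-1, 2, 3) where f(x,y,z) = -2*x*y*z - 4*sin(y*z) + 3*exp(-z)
(-12, 6 - 12*cos(6), -8*cos(6) - 3*exp(-3) + 4)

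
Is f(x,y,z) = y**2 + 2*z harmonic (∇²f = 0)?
No, ∇²f = 2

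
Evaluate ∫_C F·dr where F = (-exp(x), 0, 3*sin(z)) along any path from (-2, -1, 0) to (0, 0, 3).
exp(-2) + 2 - 3*cos(3)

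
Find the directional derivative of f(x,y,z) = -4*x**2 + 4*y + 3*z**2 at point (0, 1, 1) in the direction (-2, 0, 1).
6*sqrt(5)/5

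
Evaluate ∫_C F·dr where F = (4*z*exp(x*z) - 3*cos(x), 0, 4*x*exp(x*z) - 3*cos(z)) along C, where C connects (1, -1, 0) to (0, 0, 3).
-3*sin(3) + 3*sin(1)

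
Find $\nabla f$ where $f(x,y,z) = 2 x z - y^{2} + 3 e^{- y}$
(2*z, -2*y - 3*exp(-y), 2*x)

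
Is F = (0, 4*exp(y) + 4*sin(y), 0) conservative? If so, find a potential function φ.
Yes, F is conservative. φ = 4*exp(y) - 4*cos(y)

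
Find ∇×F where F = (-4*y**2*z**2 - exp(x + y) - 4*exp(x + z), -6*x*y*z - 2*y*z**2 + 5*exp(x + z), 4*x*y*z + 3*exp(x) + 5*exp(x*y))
(6*x*y + 4*x*z + 5*x*exp(x*y) + 4*y*z - 5*exp(x + z), -8*y**2*z - 4*y*z - 5*y*exp(x*y) - 3*exp(x) - 4*exp(x + z), 8*y*z**2 - 6*y*z + exp(x + y) + 5*exp(x + z))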